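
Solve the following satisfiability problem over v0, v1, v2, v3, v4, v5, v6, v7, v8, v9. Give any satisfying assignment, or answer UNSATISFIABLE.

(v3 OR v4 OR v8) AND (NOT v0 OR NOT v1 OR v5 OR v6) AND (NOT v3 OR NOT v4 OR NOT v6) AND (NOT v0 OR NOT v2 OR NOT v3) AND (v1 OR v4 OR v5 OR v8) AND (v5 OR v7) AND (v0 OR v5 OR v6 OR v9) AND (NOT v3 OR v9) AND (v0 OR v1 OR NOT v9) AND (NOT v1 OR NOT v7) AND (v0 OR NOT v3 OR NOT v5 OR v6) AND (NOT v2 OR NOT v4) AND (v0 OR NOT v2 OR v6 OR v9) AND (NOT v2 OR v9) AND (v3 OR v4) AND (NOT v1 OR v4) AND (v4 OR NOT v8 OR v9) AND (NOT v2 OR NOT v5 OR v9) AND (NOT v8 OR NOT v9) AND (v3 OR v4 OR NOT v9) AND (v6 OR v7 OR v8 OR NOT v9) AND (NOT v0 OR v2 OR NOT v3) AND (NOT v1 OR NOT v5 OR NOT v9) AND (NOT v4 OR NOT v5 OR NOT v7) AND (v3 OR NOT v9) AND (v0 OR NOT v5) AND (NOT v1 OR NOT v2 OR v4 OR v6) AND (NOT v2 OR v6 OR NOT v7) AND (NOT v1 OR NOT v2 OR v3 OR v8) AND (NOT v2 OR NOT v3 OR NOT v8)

v0: True, v1: False, v2: False, v3: False, v4: True, v5: False, v6: False, v7: True, v8: False, v9: False

Set v0 = True.
Set v1 = False.
Try v2 = True:
  (NOT v0 OR NOT v2 OR NOT v3) forces v3 = False.
  (NOT v2 OR NOT v4) forces v4 = False.
  clause (v3 OR v4) is falsified — backtrack.
So v2 = False.
  then (NOT v0 OR v2 OR NOT v3) forces v3 = False.
  then (v3 OR NOT v9) forces v9 = False.
  then (v3 OR v4) forces v4 = True.
Set v5 = False.
  then (v5 OR v7) forces v7 = True.
Set v6 = False.
Set v8 = False.
All clauses satisfied.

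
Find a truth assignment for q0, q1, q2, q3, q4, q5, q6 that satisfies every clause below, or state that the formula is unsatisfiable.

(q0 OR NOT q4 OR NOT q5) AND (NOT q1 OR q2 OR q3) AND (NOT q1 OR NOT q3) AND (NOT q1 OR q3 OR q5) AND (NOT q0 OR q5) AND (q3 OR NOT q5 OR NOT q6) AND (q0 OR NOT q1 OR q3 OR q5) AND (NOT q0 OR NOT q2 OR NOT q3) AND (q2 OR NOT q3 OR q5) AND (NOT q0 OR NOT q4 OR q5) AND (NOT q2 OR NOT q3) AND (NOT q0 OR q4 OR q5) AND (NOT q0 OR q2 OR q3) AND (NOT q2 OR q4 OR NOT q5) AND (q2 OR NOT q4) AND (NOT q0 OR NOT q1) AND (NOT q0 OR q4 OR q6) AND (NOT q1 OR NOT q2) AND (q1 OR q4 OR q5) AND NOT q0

q0: False, q1: False, q2: False, q3: True, q4: False, q5: True, q6: True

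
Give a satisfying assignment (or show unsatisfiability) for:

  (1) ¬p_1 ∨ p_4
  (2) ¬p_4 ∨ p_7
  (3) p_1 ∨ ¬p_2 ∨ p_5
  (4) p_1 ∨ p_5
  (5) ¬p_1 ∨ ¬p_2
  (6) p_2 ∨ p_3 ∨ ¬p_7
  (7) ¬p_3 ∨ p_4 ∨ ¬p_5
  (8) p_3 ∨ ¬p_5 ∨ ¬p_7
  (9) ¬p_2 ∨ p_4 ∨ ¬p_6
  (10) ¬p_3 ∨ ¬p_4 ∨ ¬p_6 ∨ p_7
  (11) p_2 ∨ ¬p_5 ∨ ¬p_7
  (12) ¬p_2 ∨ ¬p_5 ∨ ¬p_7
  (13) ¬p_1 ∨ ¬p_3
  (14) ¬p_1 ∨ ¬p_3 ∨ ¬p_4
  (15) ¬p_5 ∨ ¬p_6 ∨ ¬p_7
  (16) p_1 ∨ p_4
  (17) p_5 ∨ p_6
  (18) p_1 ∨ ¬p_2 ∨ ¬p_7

Case p_1 = True:
  (¬p_1 ∨ p_4) forces p_4 = True.
  (¬p_4 ∨ p_7) forces p_7 = True.
  (¬p_1 ∨ ¬p_2) forces p_2 = False.
  (p_2 ∨ p_3 ∨ ¬p_7) forces p_3 = True.
  Clause (¬p_1 ∨ ¬p_3) is falsified — contradiction.
Case p_1 = False:
  (p_1 ∨ p_5) forces p_5 = True.
  (p_1 ∨ p_4) forces p_4 = True.
  (¬p_4 ∨ p_7) forces p_7 = True.
  (p_3 ∨ ¬p_5 ∨ ¬p_7) forces p_3 = True.
  (p_2 ∨ ¬p_5 ∨ ¬p_7) forces p_2 = True.
  Clause (¬p_2 ∨ ¬p_5 ∨ ¬p_7) is falsified — contradiction.
Both cases fail, so the formula is unsatisfiable.

Unsatisfiable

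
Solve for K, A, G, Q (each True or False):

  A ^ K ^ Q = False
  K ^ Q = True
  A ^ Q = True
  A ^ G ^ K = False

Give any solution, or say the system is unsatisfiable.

K = True; A = True; G = False; Q = False

A ^ K ^ Q = T ^ T ^ F = False ✓
K ^ Q = T ^ F = True ✓
A ^ Q = T ^ F = True ✓
A ^ G ^ K = T ^ F ^ T = False ✓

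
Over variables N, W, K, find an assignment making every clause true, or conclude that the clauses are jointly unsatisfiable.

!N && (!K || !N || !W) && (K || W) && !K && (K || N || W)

Unit clause (!N) forces N = False.
Unit clause (!K) forces K = False.
In (K || N || W) only W is left, so W = True.
Check each clause:
  (!N): !N holds.
  (!K || !N || !W): !K holds.
  (K || W): W holds.
  (!K): !K holds.
  (K || N || W): W holds.
All clauses satisfied.

N = False, W = True, K = False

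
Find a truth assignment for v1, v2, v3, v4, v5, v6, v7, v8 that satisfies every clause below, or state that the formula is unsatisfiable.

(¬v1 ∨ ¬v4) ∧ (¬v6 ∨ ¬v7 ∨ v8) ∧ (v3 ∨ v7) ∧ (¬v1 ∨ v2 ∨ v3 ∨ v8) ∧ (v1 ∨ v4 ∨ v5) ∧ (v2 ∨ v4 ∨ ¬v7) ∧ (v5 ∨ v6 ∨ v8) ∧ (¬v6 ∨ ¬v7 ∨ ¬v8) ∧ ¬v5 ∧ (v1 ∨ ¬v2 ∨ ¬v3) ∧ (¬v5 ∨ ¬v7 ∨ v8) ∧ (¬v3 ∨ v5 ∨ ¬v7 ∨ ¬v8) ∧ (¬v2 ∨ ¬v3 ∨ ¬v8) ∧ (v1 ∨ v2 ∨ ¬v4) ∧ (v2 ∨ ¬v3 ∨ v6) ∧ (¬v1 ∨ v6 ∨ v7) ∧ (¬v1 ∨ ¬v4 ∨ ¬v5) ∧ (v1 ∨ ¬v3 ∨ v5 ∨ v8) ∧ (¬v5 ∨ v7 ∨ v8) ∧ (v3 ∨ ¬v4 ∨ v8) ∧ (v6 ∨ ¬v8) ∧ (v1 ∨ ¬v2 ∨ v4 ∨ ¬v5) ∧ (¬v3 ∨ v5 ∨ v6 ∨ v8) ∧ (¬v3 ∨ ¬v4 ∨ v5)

Unit clause (¬v5) forces v5 = False.
Set v1 = True.
  then (¬v1 ∨ ¬v4) forces v4 = False.
Set v2 = False.
  then (v2 ∨ v4 ∨ ¬v7) forces v7 = False.
  then (¬v1 ∨ v6 ∨ v7) forces v6 = True.
  then (v3 ∨ v7) forces v3 = True.
Set v8 = False.
All clauses satisfied.

v1 = True; v2 = False; v3 = True; v4 = False; v5 = False; v6 = True; v7 = False; v8 = False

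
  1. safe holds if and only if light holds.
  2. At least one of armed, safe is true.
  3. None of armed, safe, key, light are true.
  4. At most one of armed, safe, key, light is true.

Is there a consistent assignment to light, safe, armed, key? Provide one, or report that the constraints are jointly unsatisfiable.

Unsatisfiable

Case armed = True:
  Constraint (3) is violated (armed=T) — contradiction.
Case armed = False:
  (2) with armed=F forces safe = True.
  Constraint (3) is violated (safe=T) — contradiction.
Both cases fail — unsatisfiable.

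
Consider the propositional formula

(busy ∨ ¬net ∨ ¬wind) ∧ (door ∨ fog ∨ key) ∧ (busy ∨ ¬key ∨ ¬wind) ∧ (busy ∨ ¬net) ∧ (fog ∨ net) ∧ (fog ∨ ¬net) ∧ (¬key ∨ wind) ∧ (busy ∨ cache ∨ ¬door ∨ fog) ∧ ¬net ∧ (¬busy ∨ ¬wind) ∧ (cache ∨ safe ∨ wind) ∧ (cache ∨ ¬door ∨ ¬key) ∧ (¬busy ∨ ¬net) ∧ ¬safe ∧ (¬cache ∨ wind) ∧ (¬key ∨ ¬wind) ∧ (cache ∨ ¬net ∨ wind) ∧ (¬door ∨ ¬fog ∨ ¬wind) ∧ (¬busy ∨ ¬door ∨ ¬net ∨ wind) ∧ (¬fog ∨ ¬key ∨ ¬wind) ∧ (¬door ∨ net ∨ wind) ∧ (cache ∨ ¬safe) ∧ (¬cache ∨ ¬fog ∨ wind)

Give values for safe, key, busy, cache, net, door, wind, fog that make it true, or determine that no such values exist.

safe=F, key=F, busy=F, cache=T, net=F, door=F, wind=T, fog=T

Unit clause (¬net) forces net = False.
Unit clause (¬safe) forces safe = False.
In (fog ∨ net) only fog is left, so fog = True.
Try key = True:
  (¬key ∨ wind) forces wind = True.
  clause (¬key ∨ ¬wind) is falsified — backtrack.
So key = False.
Try busy = True:
  (¬busy ∨ ¬wind) forces wind = False.
  (cache ∨ safe ∨ wind) forces cache = True.
  clause (¬cache ∨ wind) is falsified — backtrack.
So busy = False.
Set cache = True.
  then (¬cache ∨ wind) forces wind = True.
  then (¬door ∨ ¬fog ∨ ¬wind) forces door = False.
All clauses satisfied.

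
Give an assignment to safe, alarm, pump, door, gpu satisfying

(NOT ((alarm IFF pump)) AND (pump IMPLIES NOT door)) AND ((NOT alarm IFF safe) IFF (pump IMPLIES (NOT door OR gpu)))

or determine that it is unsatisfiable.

safe = False, alarm = True, pump = False, door = False, gpu = True

  NOT ((alarm IFF pump)) AND (pump IMPLIES NOT door) = True
    NOT ((alarm IFF pump)) = True
      alarm IFF pump = False
    pump IMPLIES NOT door = True
      NOT door = True
  (NOT alarm IFF safe) IFF (pump IMPLIES (NOT door OR gpu)) = True
    NOT alarm IFF safe = True
      NOT alarm = False
    pump IMPLIES (NOT door OR gpu) = True
      NOT door OR gpu = True
        NOT door = True
Both conjuncts True, so the formula holds.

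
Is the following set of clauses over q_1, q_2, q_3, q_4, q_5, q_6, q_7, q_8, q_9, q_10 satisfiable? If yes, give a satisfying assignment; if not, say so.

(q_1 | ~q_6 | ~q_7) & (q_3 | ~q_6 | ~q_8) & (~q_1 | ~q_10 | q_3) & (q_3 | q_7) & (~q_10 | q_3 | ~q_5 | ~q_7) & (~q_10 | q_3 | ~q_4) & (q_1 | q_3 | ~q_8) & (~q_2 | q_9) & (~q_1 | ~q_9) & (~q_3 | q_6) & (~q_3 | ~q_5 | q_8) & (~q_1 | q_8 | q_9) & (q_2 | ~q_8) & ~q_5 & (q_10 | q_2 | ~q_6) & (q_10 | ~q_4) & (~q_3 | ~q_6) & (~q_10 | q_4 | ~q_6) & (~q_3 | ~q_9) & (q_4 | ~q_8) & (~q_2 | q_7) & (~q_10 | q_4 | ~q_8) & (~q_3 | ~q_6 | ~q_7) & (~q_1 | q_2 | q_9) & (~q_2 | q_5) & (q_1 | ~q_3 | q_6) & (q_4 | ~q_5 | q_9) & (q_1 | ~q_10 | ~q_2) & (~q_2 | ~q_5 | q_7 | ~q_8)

q_1=F, q_2=F, q_3=F, q_4=F, q_5=F, q_6=F, q_7=T, q_8=F, q_9=T, q_10=T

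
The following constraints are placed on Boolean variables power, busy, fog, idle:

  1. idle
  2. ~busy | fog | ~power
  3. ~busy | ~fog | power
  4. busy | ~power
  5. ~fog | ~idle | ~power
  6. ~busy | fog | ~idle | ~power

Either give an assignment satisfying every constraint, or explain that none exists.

power=F, busy=F, fog=F, idle=T

Unit clause (idle) forces idle = True.
Try power = True:
  (busy | ~power) forces busy = True.
  (~busy | fog | ~power) forces fog = True.
  clause (~fog | ~idle | ~power) is falsified — backtrack.
So power = False.
Set busy = False.
Set fog = False.
Check each clause:
  (idle): idle holds.
  (~busy | fog | ~power): ~busy holds.
  (~busy | ~fog | power): ~busy holds.
  (busy | ~power): ~power holds.
  (~fog | ~idle | ~power): ~fog holds.
  (~busy | fog | ~idle | ~power): ~busy holds.
All clauses satisfied.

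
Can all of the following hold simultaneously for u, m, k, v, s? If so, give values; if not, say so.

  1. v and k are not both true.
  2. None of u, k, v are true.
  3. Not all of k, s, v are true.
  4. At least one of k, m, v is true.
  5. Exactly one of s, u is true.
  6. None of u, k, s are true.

Case s = True:
  Constraint (6) is violated (s=T) — contradiction.
Case s = False:
  (2) forces u = False.
  Constraint (5) is violated (s=F, u=F) — contradiction.
Both cases fail — unsatisfiable.

Unsatisfiable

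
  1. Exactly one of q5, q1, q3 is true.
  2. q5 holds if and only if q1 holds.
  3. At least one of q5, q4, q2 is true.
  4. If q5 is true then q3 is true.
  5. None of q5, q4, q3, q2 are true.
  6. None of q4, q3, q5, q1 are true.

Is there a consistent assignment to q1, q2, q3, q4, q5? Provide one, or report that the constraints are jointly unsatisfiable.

The formula is unsatisfiable.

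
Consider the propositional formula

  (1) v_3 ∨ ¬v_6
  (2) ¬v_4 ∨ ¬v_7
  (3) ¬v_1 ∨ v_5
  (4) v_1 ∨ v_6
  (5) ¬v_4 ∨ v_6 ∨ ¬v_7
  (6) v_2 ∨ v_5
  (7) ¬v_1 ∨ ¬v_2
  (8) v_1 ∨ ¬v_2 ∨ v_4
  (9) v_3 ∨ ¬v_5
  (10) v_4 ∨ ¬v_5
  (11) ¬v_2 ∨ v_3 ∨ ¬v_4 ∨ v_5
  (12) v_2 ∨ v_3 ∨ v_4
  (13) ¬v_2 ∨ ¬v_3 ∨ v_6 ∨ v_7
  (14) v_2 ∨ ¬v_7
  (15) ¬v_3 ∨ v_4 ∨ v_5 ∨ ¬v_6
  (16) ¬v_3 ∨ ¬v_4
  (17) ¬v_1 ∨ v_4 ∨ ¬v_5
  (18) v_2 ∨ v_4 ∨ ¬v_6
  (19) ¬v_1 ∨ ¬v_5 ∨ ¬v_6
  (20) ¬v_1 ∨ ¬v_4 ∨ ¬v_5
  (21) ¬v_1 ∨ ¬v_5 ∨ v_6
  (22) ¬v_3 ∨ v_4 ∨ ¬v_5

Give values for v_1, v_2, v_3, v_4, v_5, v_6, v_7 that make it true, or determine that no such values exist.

UNSATISFIABLE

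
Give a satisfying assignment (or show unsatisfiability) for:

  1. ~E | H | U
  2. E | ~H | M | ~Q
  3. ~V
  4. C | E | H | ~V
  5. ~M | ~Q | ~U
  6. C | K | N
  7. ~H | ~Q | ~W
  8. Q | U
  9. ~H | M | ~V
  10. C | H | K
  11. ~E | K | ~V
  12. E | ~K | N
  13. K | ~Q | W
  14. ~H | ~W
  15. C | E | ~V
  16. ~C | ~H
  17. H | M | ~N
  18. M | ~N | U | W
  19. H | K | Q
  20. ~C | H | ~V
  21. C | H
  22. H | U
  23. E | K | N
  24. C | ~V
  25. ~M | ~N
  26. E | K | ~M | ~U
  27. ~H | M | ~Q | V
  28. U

U=T, Q=F, N=F, M=T, V=F, E=T, K=T, C=F, H=T, W=F

Unit clause (~V) forces V = False.
Unit clause (U) forces U = True.
Set Q = False.
Set N = False.
Set M = True.
Set E = True.
Try K = False:
  (C | K | N) forces C = True.
  (~C | ~H) forces H = False.
  clause (H | K | Q) is falsified — backtrack.
So K = True.
Set C = False.
  then (C | H) forces H = True.
  then (~H | ~W) forces W = False.
All clauses satisfied.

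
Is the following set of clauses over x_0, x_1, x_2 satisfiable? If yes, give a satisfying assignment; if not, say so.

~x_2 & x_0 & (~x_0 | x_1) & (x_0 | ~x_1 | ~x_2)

x_0=T, x_1=T, x_2=F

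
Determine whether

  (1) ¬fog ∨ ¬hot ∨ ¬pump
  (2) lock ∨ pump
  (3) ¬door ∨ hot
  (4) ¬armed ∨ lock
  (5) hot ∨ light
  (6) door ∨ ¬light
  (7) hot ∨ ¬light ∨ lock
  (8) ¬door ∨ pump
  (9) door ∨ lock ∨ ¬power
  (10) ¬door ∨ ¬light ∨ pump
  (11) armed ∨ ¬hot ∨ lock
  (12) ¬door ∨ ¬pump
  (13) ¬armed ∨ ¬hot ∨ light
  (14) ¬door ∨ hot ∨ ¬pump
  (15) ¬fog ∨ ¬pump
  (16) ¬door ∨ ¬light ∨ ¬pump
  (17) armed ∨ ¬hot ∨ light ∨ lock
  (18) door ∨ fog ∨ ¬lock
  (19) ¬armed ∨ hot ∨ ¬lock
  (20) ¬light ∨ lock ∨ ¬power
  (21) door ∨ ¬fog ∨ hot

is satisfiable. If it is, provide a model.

door=F, lock=T, fog=T, light=F, hot=T, armed=F, power=T, pump=F

Try door = True:
  (¬door ∨ hot) forces hot = True.
  (¬door ∨ pump) forces pump = True.
  clause (¬door ∨ ¬pump) is falsified — backtrack.
So door = False.
  then (door ∨ ¬light) forces light = False.
  then (hot ∨ light) forces hot = True.
  then (¬armed ∨ ¬hot ∨ light) forces armed = False.
  then (armed ∨ ¬hot ∨ light ∨ lock) forces lock = True.
  then (door ∨ fog ∨ ¬lock) forces fog = True.
  then (¬fog ∨ ¬hot ∨ ¬pump) forces pump = False.
Set power = True.
All clauses satisfied.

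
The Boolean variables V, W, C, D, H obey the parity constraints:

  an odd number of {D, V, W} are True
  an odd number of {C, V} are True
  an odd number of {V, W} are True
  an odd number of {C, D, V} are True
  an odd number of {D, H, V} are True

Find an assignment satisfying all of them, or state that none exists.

V = True, W = False, C = False, D = False, H = False

{D, V, W}: 1 true → odd ✓
{C, V}: 1 true → odd ✓
{V, W}: 1 true → odd ✓
{C, D, V}: 1 true → odd ✓
{D, H, V}: 1 true → odd ✓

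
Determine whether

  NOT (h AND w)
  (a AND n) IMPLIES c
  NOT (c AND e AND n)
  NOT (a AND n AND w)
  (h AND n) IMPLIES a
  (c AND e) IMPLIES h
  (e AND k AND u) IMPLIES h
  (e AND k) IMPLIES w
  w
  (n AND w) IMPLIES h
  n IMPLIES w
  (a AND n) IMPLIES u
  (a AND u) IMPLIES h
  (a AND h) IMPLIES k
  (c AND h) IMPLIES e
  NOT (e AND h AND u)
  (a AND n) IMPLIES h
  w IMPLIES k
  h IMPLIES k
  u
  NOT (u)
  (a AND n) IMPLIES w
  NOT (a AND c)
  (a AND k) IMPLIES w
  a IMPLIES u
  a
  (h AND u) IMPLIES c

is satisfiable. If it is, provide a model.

The formula is unsatisfiable.

Case u = True:
  Clause (NOT u) is falsified — contradiction.
Case u = False:
  Clause (u) is falsified — contradiction.
Both cases fail, so the formula is unsatisfiable.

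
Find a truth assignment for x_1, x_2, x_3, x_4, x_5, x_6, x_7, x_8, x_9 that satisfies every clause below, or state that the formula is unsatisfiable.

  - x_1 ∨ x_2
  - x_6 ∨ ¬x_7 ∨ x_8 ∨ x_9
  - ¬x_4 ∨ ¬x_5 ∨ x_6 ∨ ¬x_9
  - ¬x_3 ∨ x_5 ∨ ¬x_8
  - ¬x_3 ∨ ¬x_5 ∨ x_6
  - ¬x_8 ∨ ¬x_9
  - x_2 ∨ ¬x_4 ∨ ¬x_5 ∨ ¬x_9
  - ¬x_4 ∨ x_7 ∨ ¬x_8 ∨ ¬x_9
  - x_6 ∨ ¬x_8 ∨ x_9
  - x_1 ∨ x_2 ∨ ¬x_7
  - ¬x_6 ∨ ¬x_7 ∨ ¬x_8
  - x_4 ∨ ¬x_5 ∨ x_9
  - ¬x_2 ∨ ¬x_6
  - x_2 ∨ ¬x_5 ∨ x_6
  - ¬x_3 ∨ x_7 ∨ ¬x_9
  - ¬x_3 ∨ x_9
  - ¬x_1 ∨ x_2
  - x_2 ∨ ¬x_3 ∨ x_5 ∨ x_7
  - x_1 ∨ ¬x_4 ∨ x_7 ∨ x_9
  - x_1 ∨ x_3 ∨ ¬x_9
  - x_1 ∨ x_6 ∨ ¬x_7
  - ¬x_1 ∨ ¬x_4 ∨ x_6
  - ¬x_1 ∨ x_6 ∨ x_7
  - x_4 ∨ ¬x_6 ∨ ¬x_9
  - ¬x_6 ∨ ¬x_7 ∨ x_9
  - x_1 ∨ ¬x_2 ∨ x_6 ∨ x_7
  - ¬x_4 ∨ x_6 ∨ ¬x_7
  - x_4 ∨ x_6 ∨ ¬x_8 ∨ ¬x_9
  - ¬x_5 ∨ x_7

Set x_1 = True.
  then (¬x_1 ∨ x_2) forces x_2 = True.
  then (¬x_2 ∨ ¬x_6) forces x_6 = False.
  then (¬x_1 ∨ ¬x_4 ∨ x_6) forces x_4 = False.
  then (¬x_1 ∨ x_6 ∨ x_7) forces x_7 = True.
Set x_3 = False.
Set x_5 = True.
  then (x_4 ∨ ¬x_5 ∨ x_9) forces x_9 = True.
  then (x_4 ∨ x_6 ∨ ¬x_8 ∨ ¬x_9) forces x_8 = False.
All clauses satisfied.

x_1: True, x_2: True, x_3: False, x_4: False, x_5: True, x_6: False, x_7: True, x_8: False, x_9: True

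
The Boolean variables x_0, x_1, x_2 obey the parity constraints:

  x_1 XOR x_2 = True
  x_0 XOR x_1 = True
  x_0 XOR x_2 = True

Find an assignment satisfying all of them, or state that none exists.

Adding constraints 1, 2, 3 mod 2: every variable appears an even number of times on the left, so the left side is 0.
But the right sides sum to 1 (mod 2). 0 ≠ 1 — the system is inconsistent.

UNSATISFIABLE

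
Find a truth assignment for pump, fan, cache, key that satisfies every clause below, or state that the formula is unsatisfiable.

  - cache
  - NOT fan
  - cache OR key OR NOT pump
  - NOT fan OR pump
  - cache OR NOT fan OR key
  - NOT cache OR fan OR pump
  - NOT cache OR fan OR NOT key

pump = True, fan = False, cache = True, key = False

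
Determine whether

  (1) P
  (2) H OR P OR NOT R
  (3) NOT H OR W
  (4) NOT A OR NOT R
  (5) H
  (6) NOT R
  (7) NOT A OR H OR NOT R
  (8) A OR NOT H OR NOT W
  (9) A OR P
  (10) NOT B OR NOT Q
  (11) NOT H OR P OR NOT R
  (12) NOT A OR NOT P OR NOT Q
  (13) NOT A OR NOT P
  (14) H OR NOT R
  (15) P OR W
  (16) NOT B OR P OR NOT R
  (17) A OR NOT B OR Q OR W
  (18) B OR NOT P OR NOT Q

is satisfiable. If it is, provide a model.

No satisfying assignment exists.

Case R = True:
  Clause (NOT R) is falsified — contradiction.
Case R = False:
  (P) forces P = True.
  (H) forces H = True.
  (NOT H OR W) forces W = True.
  (A OR NOT H OR NOT W) forces A = True.
  Clause (NOT A OR NOT P) is falsified — contradiction.
Both cases fail, so the formula is unsatisfiable.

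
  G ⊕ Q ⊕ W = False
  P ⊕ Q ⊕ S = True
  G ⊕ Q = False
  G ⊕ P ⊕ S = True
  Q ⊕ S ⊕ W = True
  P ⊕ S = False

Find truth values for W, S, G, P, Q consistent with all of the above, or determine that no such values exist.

W=F; S=F; G=T; P=F; Q=T

G ⊕ Q ⊕ W = T ⊕ T ⊕ F = False ✓
P ⊕ Q ⊕ S = F ⊕ T ⊕ F = True ✓
G ⊕ Q = T ⊕ T = False ✓
G ⊕ P ⊕ S = T ⊕ F ⊕ F = True ✓
Q ⊕ S ⊕ W = T ⊕ F ⊕ F = True ✓
P ⊕ S = F ⊕ F = False ✓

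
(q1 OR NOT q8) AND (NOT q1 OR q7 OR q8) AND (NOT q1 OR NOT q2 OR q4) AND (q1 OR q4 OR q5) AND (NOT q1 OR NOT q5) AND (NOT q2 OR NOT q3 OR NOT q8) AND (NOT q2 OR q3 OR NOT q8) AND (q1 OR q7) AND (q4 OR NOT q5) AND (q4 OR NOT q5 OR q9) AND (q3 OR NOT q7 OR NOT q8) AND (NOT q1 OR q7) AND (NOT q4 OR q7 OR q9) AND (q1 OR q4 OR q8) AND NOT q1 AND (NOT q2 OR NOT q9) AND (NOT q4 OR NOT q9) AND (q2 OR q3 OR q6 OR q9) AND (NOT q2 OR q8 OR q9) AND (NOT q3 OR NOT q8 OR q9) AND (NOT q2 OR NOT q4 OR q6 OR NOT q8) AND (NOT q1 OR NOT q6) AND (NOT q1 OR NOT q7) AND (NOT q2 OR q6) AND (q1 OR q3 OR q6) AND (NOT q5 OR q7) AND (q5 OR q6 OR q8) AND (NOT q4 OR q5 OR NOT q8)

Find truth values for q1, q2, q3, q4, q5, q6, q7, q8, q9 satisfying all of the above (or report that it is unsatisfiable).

q1: False; q2: False; q3: False; q4: True; q5: False; q6: True; q7: True; q8: False; q9: False

Unit clause (NOT q1) forces q1 = False.
In (q1 OR NOT q8) only NOT q8 is left, so q8 = False.
In (q1 OR q7) only q7 is left, so q7 = True.
In (q1 OR q4 OR q8) only q4 is left, so q4 = True.
In (NOT q4 OR NOT q9) only NOT q9 is left, so q9 = False.
In (NOT q2 OR q8 OR q9) only NOT q2 is left, so q2 = False.
Set q3 = False.
  then (q2 OR q3 OR q6 OR q9) forces q6 = True.
Set q5 = False.
All clauses satisfied.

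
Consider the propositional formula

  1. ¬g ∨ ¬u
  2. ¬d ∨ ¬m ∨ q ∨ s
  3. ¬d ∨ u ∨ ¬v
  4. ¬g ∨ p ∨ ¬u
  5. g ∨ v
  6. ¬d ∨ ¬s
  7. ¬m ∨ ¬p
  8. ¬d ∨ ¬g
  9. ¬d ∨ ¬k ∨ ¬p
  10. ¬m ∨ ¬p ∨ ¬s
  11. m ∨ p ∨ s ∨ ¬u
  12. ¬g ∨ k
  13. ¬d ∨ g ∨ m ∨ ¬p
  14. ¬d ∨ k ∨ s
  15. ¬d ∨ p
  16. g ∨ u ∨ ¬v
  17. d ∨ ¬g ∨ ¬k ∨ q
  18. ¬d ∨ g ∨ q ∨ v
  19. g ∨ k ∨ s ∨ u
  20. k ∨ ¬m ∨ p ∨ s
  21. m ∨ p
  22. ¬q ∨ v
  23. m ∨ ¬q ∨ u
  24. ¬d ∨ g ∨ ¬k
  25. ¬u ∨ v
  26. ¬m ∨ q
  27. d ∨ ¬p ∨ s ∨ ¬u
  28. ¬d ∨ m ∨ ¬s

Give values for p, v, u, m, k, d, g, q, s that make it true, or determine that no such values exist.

Set p = True.
  then (¬m ∨ ¬p) forces m = False.
Set v = True.
Try u = False:
  (¬d ∨ u ∨ ¬v) forces d = False.
  (g ∨ u ∨ ¬v) forces g = True.
  (¬g ∨ k) forces k = True.
  (d ∨ ¬g ∨ ¬k ∨ q) forces q = True.
  clause (m ∨ ¬q ∨ u) is falsified — backtrack.
So u = True.
  then (¬g ∨ ¬u) forces g = False.
  then (¬d ∨ g ∨ m ∨ ¬p) forces d = False.
  then (d ∨ ¬p ∨ s ∨ ¬u) forces s = True.
Set k = True.
Set q = True.
All clauses satisfied.

p = True, v = True, u = True, m = False, k = True, d = False, g = False, q = True, s = True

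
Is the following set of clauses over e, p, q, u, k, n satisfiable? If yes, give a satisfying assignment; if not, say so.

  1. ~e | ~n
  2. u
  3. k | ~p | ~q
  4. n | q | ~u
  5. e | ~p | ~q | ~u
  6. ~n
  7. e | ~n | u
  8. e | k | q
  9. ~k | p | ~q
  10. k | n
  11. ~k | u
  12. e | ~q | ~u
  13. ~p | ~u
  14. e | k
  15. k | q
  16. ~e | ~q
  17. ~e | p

Unsatisfiable

Case u = True:
  (~n) forces n = False.
  (n | q | ~u) forces q = True.
  (k | n) forces k = True.
  (~k | p | ~q) forces p = True.
  Clause (~p | ~u) is falsified — contradiction.
Case u = False:
  Clause (u) is falsified — contradiction.
Both cases fail, so the formula is unsatisfiable.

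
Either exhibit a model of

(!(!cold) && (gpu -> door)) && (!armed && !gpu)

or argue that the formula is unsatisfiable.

cold = True; armed = False; gpu = False; door = False

  !(!cold) && (gpu -> door) = True
    !(!cold) = True
      !cold = False
    gpu -> door = True
  !armed && !gpu = True
    !armed = True
    !gpu = True
Both conjuncts True, so the formula holds.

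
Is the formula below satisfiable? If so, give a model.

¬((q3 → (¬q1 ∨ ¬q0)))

q0 = True, q1 = True, q3 = True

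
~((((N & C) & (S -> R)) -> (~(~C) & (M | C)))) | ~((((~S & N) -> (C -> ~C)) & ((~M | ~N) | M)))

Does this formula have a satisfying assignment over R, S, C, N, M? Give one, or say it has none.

R = True, S = False, C = True, N = True, M = False

  ~((((N & C) & (S -> R)) -> (~(~C) & (M | C)))) | ~((((~S & N) -> (C -> ~C)) & ((~M | ~N) | M))) = True
    ~((((N & C) & (S -> R)) -> (~(~C) & (M | C)))) = False
      ((N & C) & (S -> R)) -> (~(~C) & (M | C)) = True
        (N & C) & (S -> R) = True
          N & C = True
          S -> R = True
        ~(~C) & (M | C) = True
          ~(~C) = True
            ~C = False
          M | C = True
    ~((((~S & N) -> (C -> ~C)) & ((~M | ~N) | M))) = True
      ((~S & N) -> (C -> ~C)) & ((~M | ~N) | M) = False
        (~S & N) -> (C -> ~C) = False
          ~S & N = True
            ~S = True
          C -> ~C = False
            ~C = False
        (~M | ~N) | M = True
          ~M | ~N = True
            ~M = True
            ~N = False
The formula evaluates to True.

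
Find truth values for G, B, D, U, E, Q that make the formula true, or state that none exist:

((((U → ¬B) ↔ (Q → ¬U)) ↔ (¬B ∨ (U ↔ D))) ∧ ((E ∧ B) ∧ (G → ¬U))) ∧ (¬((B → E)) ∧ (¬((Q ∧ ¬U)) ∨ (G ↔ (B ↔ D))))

Case E = True: the conjunct ¬((B → E)) becomes ¬((B → True)) = False.
Case E = False: the conjunct E is False.
Both cases fail — unsatisfiable.

UNSATISFIABLE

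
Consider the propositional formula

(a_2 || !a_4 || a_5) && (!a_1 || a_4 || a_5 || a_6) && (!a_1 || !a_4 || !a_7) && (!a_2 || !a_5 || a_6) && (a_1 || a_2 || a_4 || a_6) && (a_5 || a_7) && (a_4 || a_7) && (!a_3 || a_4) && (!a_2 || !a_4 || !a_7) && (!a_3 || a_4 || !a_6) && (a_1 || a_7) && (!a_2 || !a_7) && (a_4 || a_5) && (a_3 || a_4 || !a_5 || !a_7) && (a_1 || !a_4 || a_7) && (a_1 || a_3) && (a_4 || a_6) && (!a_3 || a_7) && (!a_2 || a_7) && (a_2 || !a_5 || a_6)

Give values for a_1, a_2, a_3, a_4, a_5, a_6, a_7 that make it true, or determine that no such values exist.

a_1: False, a_2: False, a_3: True, a_4: True, a_5: True, a_6: True, a_7: True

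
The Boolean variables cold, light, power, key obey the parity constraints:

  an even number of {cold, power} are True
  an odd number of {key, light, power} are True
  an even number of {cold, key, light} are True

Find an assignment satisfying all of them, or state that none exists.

Unsatisfiable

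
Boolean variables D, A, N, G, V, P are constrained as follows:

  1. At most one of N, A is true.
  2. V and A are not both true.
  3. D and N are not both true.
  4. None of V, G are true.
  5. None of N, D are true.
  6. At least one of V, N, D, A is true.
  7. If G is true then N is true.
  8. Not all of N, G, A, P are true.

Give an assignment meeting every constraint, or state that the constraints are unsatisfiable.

D=F; A=T; N=F; G=F; V=F; P=T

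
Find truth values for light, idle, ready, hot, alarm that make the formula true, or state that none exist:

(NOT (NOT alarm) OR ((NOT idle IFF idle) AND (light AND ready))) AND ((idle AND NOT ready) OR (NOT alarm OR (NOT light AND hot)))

light=T; idle=T; ready=F; hot=T; alarm=T

  NOT (NOT alarm) OR ((NOT idle IFF idle) AND (light AND ready)) = True
    NOT (NOT alarm) = True
      NOT alarm = False
    (NOT idle IFF idle) AND (light AND ready) = False
      NOT idle IFF idle = False
        NOT idle = False
      light AND ready = False
  (idle AND NOT ready) OR (NOT alarm OR (NOT light AND hot)) = True
    idle AND NOT ready = True
      NOT ready = True
    NOT alarm OR (NOT light AND hot) = False
      NOT alarm = False
      NOT light AND hot = False
        NOT light = False
Both conjuncts True, so the formula holds.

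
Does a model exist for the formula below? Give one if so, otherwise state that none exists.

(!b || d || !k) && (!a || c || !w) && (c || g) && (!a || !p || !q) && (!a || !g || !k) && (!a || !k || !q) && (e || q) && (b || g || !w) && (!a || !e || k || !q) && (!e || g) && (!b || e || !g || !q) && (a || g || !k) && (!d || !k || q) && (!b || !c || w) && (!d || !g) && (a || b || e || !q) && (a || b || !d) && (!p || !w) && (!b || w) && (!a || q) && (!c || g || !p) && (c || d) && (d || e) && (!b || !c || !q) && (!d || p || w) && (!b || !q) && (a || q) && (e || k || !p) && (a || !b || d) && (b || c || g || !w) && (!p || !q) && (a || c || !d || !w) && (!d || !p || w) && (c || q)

w: True, c: True, b: False, d: False, q: True, k: True, a: False, g: True, e: True, p: False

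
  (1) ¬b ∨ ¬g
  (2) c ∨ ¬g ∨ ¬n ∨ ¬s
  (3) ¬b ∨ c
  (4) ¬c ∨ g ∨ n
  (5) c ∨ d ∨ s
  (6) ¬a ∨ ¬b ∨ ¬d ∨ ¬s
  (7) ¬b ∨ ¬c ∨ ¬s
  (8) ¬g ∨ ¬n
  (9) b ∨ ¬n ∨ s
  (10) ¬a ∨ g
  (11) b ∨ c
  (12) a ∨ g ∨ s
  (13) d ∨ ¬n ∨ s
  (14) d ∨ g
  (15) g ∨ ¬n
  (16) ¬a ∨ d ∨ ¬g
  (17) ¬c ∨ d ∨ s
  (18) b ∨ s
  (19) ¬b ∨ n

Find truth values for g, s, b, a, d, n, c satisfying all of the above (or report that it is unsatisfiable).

g: True, s: True, b: False, a: False, d: False, n: False, c: True

Set g = True.
  then (¬b ∨ ¬g) forces b = False.
  then (¬g ∨ ¬n) forces n = False.
  then (b ∨ c) forces c = True.
  then (b ∨ s) forces s = True.
Set a = False.
Set d = False.
All clauses satisfied.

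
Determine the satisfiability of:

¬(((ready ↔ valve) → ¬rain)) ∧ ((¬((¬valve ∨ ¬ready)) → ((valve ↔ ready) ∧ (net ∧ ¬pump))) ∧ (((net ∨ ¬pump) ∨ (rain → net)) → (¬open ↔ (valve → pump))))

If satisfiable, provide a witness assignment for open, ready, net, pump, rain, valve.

open=T, ready=T, net=T, pump=F, rain=T, valve=T

  ¬(((ready ↔ valve) → ¬rain)) = True
    (ready ↔ valve) → ¬rain = False
      ready ↔ valve = True
      ¬rain = False
  (¬((¬valve ∨ ¬ready)) → ((valve ↔ ready) ∧ (net ∧ ¬pump))) ∧ (((net ∨ ¬pump) ∨ (rain → net)) → (¬open ↔ (valve → pump))) = True
    ¬((¬valve ∨ ¬ready)) → ((valve ↔ ready) ∧ (net ∧ ¬pump)) = True
      ¬((¬valve ∨ ¬ready)) = True
        ¬valve ∨ ¬ready = False
          ¬valve = False
          ¬ready = False
      (valve ↔ ready) ∧ (net ∧ ¬pump) = True
        valve ↔ ready = True
        net ∧ ¬pump = True
          ¬pump = True
    ((net ∨ ¬pump) ∨ (rain → net)) → (¬open ↔ (valve → pump)) = True
      (net ∨ ¬pump) ∨ (rain → net) = True
        net ∨ ¬pump = True
          ¬pump = True
        rain → net = True
      ¬open ↔ (valve → pump) = True
        ¬open = False
        valve → pump = False
Both conjuncts True, so the formula holds.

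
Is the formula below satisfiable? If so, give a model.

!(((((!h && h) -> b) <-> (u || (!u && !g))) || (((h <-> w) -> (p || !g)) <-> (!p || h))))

p: True; w: True; b: True; h: False; g: True; u: False

  !(((((!h && h) -> b) <-> (u || (!u && !g))) || (((h <-> w) -> (p || !g)) <-> (!p || h)))) = True
    (((!h && h) -> b) <-> (u || (!u && !g))) || (((h <-> w) -> (p || !g)) <-> (!p || h)) = False
      ((!h && h) -> b) <-> (u || (!u && !g)) = False
        (!h && h) -> b = True
          !h && h = False
            !h = True
        u || (!u && !g) = False
          !u && !g = False
            !u = True
            !g = False
      ((h <-> w) -> (p || !g)) <-> (!p || h) = False
        (h <-> w) -> (p || !g) = True
          h <-> w = False
          p || !g = True
            !g = False
        !p || h = False
          !p = False
The formula evaluates to True.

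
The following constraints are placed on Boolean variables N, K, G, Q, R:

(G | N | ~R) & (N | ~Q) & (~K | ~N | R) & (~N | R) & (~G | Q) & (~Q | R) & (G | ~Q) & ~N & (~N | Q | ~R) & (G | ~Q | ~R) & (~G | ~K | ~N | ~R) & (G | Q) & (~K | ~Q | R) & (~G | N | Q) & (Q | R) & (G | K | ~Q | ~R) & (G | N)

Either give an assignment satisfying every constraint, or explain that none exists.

The formula is unsatisfiable.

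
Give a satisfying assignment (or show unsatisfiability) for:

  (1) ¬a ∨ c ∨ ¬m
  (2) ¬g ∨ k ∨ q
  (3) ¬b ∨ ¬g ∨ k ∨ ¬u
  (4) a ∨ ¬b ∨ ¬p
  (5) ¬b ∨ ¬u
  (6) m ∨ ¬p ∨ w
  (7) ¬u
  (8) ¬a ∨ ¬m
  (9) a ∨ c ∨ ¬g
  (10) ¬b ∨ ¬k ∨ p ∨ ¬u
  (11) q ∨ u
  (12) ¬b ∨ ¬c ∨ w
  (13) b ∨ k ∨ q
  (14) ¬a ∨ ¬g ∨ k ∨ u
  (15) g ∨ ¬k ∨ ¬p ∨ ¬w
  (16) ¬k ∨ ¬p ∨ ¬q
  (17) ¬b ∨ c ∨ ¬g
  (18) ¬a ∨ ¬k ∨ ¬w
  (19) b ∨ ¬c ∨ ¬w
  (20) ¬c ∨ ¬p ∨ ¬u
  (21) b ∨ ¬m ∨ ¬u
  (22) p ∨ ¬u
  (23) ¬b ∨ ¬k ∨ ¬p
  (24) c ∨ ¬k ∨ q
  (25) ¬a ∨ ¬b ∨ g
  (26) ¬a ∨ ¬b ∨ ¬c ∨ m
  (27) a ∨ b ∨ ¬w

c=T, u=F, p=F, g=F, w=T, q=T, b=T, a=F, k=F, m=T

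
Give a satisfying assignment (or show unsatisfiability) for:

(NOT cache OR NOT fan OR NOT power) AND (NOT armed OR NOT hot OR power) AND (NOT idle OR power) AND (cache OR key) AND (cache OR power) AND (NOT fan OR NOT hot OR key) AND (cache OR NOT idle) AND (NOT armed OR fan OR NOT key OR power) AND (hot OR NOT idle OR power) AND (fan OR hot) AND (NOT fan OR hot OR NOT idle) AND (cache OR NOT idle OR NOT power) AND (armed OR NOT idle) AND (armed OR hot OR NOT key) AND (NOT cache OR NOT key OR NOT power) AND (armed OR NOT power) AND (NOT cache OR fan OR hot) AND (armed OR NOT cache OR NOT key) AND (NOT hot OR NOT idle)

Set hot = False.
  then (fan OR hot) forces fan = True.
  then (NOT fan OR hot OR NOT idle) forces idle = False.
Set cache = False.
  then (cache OR key) forces key = True.
  then (cache OR power) forces power = True.
  then (armed OR hot OR NOT key) forces armed = True.
All clauses satisfied.

hot: False; cache: False; key: True; power: True; idle: False; armed: True; fan: True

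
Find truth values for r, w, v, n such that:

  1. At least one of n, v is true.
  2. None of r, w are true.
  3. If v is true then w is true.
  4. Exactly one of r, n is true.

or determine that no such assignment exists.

r = False; w = False; v = False; n = True

  (1) {n, v}: 1 true — at least one ✓
  (2) {r, w}: 0 true — none ✓
  (3) v=F ⇒ w: vacuous ✓
  (4) {r, n}: 1 true — exactly one ✓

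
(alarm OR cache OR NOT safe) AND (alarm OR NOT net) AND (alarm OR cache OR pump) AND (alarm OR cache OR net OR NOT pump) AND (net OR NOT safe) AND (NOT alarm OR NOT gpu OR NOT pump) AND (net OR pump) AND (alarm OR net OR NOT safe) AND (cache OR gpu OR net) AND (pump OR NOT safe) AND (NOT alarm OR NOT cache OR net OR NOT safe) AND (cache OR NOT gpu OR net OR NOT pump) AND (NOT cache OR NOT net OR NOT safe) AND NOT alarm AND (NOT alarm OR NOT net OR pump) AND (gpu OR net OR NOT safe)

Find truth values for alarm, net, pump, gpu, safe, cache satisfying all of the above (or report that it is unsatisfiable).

Unit clause (NOT alarm) forces alarm = False.
In (alarm OR NOT net) only NOT net is left, so net = False.
In (net OR NOT safe) only NOT safe is left, so safe = False.
In (net OR pump) only pump is left, so pump = True.
In (alarm OR cache OR net OR NOT pump) only cache is left, so cache = True.
Set gpu = False.
All clauses satisfied.

alarm = False, net = False, pump = True, gpu = False, safe = False, cache = True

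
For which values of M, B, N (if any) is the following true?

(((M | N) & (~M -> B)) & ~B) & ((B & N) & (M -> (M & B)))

No satisfying assignment exists.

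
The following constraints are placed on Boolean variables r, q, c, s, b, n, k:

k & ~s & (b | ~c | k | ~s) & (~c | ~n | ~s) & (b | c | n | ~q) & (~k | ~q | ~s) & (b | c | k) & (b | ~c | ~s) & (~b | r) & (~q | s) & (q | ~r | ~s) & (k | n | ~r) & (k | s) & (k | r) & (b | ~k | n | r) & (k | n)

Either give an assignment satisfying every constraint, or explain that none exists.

Unit clause (k) forces k = True.
Unit clause (~s) forces s = False.
In (~q | s) only ~q is left, so q = False.
Set r = True.
Set c = False.
Set b = False.
Set n = True.
All clauses satisfied.

r=T; q=F; c=F; s=F; b=F; n=T; k=T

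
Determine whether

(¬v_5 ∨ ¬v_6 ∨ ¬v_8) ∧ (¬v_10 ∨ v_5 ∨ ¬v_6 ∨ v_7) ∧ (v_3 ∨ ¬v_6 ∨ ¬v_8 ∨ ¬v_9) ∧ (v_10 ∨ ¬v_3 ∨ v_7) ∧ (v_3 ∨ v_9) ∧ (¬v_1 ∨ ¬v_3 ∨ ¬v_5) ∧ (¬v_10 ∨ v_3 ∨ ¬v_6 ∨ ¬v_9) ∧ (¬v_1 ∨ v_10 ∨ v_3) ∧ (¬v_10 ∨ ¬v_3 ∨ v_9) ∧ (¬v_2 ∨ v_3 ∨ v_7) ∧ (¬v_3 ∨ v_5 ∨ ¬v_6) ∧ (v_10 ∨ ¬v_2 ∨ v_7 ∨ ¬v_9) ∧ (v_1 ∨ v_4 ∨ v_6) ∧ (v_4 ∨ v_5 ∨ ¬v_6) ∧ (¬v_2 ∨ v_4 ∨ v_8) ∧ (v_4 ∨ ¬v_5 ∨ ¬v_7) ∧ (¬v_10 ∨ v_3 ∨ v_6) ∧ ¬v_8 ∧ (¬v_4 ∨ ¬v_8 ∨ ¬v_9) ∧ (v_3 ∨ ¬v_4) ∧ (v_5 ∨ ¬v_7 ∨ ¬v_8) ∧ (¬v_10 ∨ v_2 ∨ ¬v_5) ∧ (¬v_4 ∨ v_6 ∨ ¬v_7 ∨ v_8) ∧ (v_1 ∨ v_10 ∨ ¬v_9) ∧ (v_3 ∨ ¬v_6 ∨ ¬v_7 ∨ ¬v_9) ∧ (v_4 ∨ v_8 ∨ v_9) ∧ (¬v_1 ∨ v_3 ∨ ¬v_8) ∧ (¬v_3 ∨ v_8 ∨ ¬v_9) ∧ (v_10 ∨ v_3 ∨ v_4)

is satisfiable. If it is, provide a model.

v_1 = False, v_2 = True, v_3 = True, v_4 = True, v_5 = True, v_6 = True, v_7 = True, v_8 = False, v_9 = False, v_10 = False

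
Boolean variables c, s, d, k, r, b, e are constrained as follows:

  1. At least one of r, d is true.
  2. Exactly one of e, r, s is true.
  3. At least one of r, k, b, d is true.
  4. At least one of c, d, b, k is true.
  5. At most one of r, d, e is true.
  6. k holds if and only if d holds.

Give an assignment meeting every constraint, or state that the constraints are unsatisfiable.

c = True; s = False; d = False; k = False; r = True; b = True; e = False

  (1) {r, d}: 1 true — at least one ✓
  (2) {e, r, s}: 1 true — exactly one ✓
  (3) {r, k, b, d}: 2 true — at least one ✓
  (4) {c, d, b, k}: 2 true — at least one ✓
  (5) {r, d, e}: 1 true — at most one ✓
  (6) k=F, d=F — same ✓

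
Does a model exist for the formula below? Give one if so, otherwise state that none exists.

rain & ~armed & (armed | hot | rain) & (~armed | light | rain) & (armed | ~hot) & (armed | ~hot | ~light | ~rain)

Unit clause (rain) forces rain = True.
Unit clause (~armed) forces armed = False.
In (armed | ~hot) only ~hot is left, so hot = False.
Set light = False.
Check each clause:
  (rain): rain holds.
  (~armed): ~armed holds.
  (armed | hot | rain): rain holds.
  (~armed | light | rain): ~armed holds.
  (armed | ~hot): ~hot holds.
  (armed | ~hot | ~light | ~rain): ~hot holds.
All clauses satisfied.

rain = True, light = False, hot = False, armed = False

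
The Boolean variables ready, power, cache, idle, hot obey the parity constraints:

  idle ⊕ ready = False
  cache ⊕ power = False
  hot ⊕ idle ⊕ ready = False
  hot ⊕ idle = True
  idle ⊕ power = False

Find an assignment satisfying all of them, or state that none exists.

ready = True, power = True, cache = True, idle = True, hot = False

idle ⊕ ready = T ⊕ T = False ✓
cache ⊕ power = T ⊕ T = False ✓
hot ⊕ idle ⊕ ready = F ⊕ T ⊕ T = False ✓
hot ⊕ idle = F ⊕ T = True ✓
idle ⊕ power = T ⊕ T = False ✓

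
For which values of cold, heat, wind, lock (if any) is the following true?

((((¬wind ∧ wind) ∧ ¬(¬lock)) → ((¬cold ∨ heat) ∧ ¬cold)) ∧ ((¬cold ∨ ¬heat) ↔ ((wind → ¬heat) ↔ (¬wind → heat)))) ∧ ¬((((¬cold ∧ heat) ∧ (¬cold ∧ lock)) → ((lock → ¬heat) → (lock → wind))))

The formula is unsatisfiable.

The conjunct ¬((((¬cold ∧ heat) ∧ (¬cold ∧ lock)) → ((lock → ¬heat) → (lock → wind)))) is unsatisfiable on its own:
  cold = True: this becomes ¬((False → ((lock → ¬heat) → (lock → wind)))) = False.
  cold = False: simplifies to ¬(((heat ∧ lock) → ((lock → ¬heat) → (lock → wind)))).
    lock = True: simplifies to ¬((heat → (¬heat → wind))).
      heat = True: this becomes ¬((True → True)) = False.
      heat = False: this becomes ¬((False → wind)) = False.
    lock = False: this becomes ¬((False → True)) = False.
So the whole conjunction is unsatisfiable.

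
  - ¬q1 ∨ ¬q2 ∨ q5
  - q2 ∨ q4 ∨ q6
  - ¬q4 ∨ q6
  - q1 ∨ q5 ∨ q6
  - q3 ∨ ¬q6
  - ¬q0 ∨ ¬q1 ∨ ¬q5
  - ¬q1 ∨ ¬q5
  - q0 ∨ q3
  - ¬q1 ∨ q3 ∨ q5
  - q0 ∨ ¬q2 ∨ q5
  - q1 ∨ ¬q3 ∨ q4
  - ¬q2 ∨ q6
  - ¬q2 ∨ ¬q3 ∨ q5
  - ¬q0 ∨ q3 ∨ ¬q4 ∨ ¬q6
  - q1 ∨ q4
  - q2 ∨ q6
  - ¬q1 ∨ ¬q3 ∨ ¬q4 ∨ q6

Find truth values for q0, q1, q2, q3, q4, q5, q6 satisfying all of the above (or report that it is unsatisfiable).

q0 = True; q1 = False; q2 = False; q3 = True; q4 = True; q5 = False; q6 = True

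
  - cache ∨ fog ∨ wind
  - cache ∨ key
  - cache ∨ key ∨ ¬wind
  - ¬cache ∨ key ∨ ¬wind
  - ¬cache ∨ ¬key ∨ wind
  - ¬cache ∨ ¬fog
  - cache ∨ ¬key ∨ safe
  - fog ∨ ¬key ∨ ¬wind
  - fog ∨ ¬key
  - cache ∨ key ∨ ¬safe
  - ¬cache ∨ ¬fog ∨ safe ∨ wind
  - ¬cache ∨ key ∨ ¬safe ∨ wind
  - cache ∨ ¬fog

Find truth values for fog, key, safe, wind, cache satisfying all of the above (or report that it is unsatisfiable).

fog = False, key = False, safe = False, wind = False, cache = True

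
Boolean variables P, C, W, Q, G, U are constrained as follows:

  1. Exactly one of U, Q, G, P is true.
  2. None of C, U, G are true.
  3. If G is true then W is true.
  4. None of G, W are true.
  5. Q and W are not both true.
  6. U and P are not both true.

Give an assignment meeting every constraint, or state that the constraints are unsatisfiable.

P = False; C = False; W = False; Q = True; G = False; U = False

  (1) {U, Q, G, P}: 1 true — exactly one ✓
  (2) {C, U, G}: 0 true — none ✓
  (3) G=F ⇒ W: vacuous ✓
  (4) {G, W}: 0 true — none ✓
  (5) Q=T, W=F — not both ✓
  (6) U=F, P=F — not both ✓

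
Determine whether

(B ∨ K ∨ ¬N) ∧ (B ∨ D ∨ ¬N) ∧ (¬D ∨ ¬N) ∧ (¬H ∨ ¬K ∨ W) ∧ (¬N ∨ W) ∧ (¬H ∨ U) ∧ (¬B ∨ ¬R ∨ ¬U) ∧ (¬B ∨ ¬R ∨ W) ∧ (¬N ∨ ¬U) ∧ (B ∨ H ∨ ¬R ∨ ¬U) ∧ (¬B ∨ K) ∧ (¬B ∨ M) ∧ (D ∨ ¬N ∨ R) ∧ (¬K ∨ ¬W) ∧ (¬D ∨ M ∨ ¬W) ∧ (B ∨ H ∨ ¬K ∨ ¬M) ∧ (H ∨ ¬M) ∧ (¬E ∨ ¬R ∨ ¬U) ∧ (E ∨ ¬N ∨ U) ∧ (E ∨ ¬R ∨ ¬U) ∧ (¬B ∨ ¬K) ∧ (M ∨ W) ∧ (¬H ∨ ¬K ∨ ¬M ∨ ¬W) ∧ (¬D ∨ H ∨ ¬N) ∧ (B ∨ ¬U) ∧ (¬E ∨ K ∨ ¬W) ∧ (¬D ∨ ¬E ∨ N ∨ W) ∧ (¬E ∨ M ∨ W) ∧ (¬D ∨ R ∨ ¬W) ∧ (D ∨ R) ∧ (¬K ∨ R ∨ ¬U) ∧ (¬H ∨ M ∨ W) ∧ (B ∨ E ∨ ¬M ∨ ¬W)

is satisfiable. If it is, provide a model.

D=F; U=F; H=F; E=F; K=F; W=T; M=F; B=F; N=F; R=T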